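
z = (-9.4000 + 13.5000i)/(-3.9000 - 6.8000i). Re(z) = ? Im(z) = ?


Multiply by conjugate: (-9.4000 + 13.5000i)(-3.9000 + 6.8000i) / ((-3.9)^2 + (-6.8)^2)
Numerator real = -9.4*(-3.9) + 13.5*(-6.8) = -55.14
Numerator imag = 13.5*(-3.9) - (-9.4)*(-6.8) = -116.57
Denominator = 61.45
Re(z) = -55.14/61.45 = -0.8973
Im(z) = -116.57/61.45 = -1.8970

Re(z) = -0.8973, Im(z) = -1.8970


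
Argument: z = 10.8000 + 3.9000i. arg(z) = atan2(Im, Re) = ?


Re = 10.8, Im = 3.9
arg = atan2(3.9, 10.8) = 19.8552 degrees

arg(z) = 19.8552 degrees


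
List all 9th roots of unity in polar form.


The 9th roots of unity are cis(360k/9°) for k=0..8
Angle step = 360/9 = 40°
Primitive root: cis(40°)
Primitive root = 0.7660 + 0.6428i

9 roots at angles: 0°, 40°, 80°, 120°, 160°, 200°, 240°, 280°, 320°


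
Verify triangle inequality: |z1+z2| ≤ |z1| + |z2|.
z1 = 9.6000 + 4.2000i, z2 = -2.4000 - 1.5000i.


|z1| = sqrt(9.6^2 + 4.2^2) = sqrt(109.8) = 10.4785
|z2| = sqrt((-2.4)^2 + (-1.5)^2) = sqrt(8.01) = 2.8302
z1+z2 = 7.2000 + 2.7000i
|z1+z2| = sqrt(59.13) = 7.6896
|z1|+|z2| = 10.4785 + 2.8302 = 13.3087

|z1+z2| = 7.6896 ≤ |z1|+|z2| = 13.3087 (verified)


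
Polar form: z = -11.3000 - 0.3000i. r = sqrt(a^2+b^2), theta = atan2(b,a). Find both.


r = sqrt(127.69+0.09) = sqrt(127.78) = 11.3040
theta = atan2(-0.3, -11.3) = -178.4792 degrees

r = 11.3040, theta = -178.4792 degrees


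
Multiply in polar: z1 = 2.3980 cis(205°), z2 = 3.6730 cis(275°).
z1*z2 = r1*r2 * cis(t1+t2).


r = 2.3980 * 3.6730 = 8.8079
theta = 205° + 275° = 480° = 120° (mod 360)

8.8079 cis(120°)


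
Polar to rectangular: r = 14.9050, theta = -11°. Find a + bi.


a = 14.9050*cos(-11°) = 14.9050*0.98163 = 14.6312
b = 14.9050*sin(-11°) = 14.9050*(-0.19081) = -2.8440

14.6312 - 2.8440i


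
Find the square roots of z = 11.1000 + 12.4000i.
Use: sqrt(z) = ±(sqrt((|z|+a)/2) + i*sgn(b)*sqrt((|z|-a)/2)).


|z| = sqrt(123.21+153.76) = 16.6424
sqrt((|z|+a)/2) = sqrt((16.6424+11.1)/2) = sqrt(13.8712) = 3.7244
sqrt((|z|-a)/2) = sqrt((16.6424-11.1)/2) = sqrt(2.7712) = 1.6647

±(3.7244 + 1.6647i) i.e. 3.7244 + 1.6647i and -3.7244 - 1.6647i


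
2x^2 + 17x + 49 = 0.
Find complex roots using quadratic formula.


disc = 17^2 - 4*2*49 = 289 - 392 = -103
sqrt(|disc|) = sqrt(103) = 10.1489
Real part = -17/(2*2) = -4.2500
Imag part = 10.1489/(2*2) = 2.5372

-4.2500 ± 2.5372i


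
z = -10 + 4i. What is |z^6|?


|z| = sqrt(100+16) = sqrt(116) = 10.7703
|z^6| = |z|^6 = (sqrt(116))^6 = 116^3 = 1560896

|z^6| = 1560896


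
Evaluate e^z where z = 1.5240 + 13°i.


e^1.5240 = 4.59055
cos(13°) = 0.97437
sin(13°) = 0.22495
Real = 4.59055*0.97437 = 4.4729
Imag = 4.59055*0.22495 = 1.0326

4.4729 + 1.0326i


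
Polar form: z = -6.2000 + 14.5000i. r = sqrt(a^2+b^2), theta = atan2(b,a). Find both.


r = sqrt(38.44+210.25) = sqrt(248.69) = 15.7699
theta = atan2(14.5, -6.2) = 113.1509 degrees

r = 15.7699, theta = 113.1509 degrees


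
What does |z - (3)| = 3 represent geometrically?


|z - z0| = r is a circle with center z0 and radius r.
Center = (3, 0), radius = 3

Circle with center (3, 0) and radius 3


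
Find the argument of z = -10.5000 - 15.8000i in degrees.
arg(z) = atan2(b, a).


Re = -10.5, Im = -15.8
arg = atan2(-15.8, -10.5) = -123.6063 degrees

arg(z) = -123.6063 degrees


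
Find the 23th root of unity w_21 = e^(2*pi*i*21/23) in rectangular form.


Angle = 360*21/23 = 328.6957°
a = cos(328.6957°) = 0.8544
b = sin(328.6957°) = -0.5196

0.8544 - 0.5196i


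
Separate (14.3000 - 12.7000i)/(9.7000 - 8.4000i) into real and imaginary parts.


Multiply by conjugate: (14.3000 - 12.7000i)(9.7000 + 8.4000i) / (9.7^2 + (-8.4)^2)
Numerator real = 14.3*9.7 - (12.7)*(-8.4) = 245.39
Numerator imag = -12.7*9.7 - 14.3*(-8.4) = -3.07
Denominator = 164.65
Re(z) = 245.39/164.65 = 1.4904
Im(z) = -3.07/164.65 = -0.0186

Re(z) = 1.4904, Im(z) = -0.0186


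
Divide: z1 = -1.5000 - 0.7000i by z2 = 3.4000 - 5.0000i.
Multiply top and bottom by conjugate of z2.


Conjugate of z2 = 3.4000 + 5.0000i
Numerator: (-1.5000 - 0.7000i)(3.4000 + 5.0000i) = -1.6000 - 9.8800i
Denominator: 3.4^2 + (-5)^2 = 36.56
Result = (-1.6000 - 9.8800i)/36.56

-0.0438 - 0.2702i


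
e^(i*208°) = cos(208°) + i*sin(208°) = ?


cos(208°) = -0.8829
sin(208°) = -0.4695

e^(i*208°) = -0.8829 - 0.4695i


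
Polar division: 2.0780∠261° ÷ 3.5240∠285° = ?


r = 2.0780 / 3.5240 = 0.5897
theta = 261° - 285° = -24° = 336° (mod 360)

0.5897 cis(336°)


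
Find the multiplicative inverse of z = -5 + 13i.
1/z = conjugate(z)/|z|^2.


|z|^2 = 25+169 = 194
1/z = (-5 - 13i)/194

1/z = -0.0258 - 0.0670i


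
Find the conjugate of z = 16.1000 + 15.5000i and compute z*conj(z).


z_bar = 16.1000 - 15.5000i
z*z_bar = 16.1^2 + 15.5^2 = 259.21 + 240.25 = 499.46

z_bar = 16.1000 - 15.5000i, z*z_bar = 499.46


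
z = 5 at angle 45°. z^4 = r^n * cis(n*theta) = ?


r^4 = 5^4 = 625
n*theta = 4*45° = 180° = 180° (mod 360)
a = 625*cos(180°) = -625.0000
b = 625*sin(180°) = 0

625 cis(180°) = -625.0000 + 0i


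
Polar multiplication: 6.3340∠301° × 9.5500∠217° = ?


r = 6.3340 * 9.5500 = 60.4897
theta = 301° + 217° = 518° = 158° (mod 360)

60.4897 cis(158°)


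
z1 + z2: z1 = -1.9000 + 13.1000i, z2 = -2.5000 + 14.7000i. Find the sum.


Real: -1.9 - 2.5 = -4.4
Imag: 13.1 + 14.7 = 27.8

-4.4000 + 27.8000i


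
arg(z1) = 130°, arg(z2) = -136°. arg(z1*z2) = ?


arg(z1*z2) = 130° - 136° = -6°
Normalized to (-180°, 180°]: -6°

-6°


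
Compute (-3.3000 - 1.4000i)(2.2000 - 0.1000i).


Real = -3.3*2.2 - (-1.4)*(-0.1) = -7.26 - 0.14 = -7.4
Imag = -3.3*(-0.1) + 2.2*(-1.4) = 0.33 - (3.08) = -2.75

-7.4000 - 2.7500i


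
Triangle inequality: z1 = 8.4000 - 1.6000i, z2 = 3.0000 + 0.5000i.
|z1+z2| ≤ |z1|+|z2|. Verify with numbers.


|z1| = sqrt(8.4^2 + (-1.6)^2) = sqrt(73.12) = 8.5510
|z2| = sqrt(3^2 + 0.5^2) = sqrt(9.25) = 3.0414
z1+z2 = 11.4000 - 1.1000i
|z1+z2| = sqrt(131.17) = 11.4529
|z1|+|z2| = 8.5510 + 3.0414 = 11.5924

|z1+z2| = 11.4529 ≤ |z1|+|z2| = 11.5924 (verified)


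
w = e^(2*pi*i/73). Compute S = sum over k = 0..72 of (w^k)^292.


The roots are w_k = w^k with w = e^(2*pi*i/73), and (w^k)^292 = (w^292)^k.
So S = 1 + u + u^2 + ... + u^(72) with u = w^292.
292 = 4*73 + 0, so 292 is a multiple of 73 and u = (w^73)^4 = 1.
Every one of the 73 terms equals 1: S = 73

S = 73


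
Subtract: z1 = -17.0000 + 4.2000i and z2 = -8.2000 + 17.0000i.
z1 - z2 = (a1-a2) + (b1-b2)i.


Real: -17 + 8.2 = -8.8
Imag: 4.2 - 17 = -12.8

-8.8000 - 12.8000i


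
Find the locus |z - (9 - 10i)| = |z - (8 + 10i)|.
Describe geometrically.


Equal distances means the locus is the perpendicular bisector of z1 and z2.
Midpoint = ((9+8)/2, (-10+10)/2) = (8.5000, 0)

Perpendicular bisector through (8.5000, 0)


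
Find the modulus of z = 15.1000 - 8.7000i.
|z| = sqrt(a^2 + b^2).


|z| = sqrt(15.1^2 + (-8.7)^2) = sqrt(228.01 + 75.69) = sqrt(303.7) = 17.4270

|z| = 17.4270


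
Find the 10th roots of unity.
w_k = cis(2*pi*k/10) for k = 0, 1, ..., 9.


The 10th roots of unity are cis(360k/10°) for k=0..9
Angle step = 360/10 = 36°
Primitive root: cis(36°)
Primitive root = 0.8090 + 0.5878i

10 roots at angles: 0°, 36°, 72°, 108°, 144°, 180°, 216°, 252°, 288°, 324°


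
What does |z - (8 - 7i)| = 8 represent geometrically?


|z - z0| = r is a circle with center z0 and radius r.
Center = (8, -7), radius = 8

Circle with center (8, -7) and radius 8


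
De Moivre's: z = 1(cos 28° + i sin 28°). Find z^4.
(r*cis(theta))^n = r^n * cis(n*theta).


r^4 = 1^4 = 1
n*theta = 4*28° = 112° = 112° (mod 360)
a = 1*cos(112°) = -0.3746
b = 1*sin(112°) = 0.9272

1 cis(112°) = -0.3746 + 0.9272i


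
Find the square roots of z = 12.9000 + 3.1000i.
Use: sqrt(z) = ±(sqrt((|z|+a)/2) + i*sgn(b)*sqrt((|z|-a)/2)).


|z| = sqrt(166.41+9.61) = 13.2673
sqrt((|z|+a)/2) = sqrt((13.2673+12.9)/2) = sqrt(13.0836) = 3.6171
sqrt((|z|-a)/2) = sqrt((13.2673-12.9)/2) = sqrt(0.1836) = 0.4285

±(3.6171 + 0.4285i) i.e. 3.6171 + 0.4285i and -3.6171 - 0.4285i


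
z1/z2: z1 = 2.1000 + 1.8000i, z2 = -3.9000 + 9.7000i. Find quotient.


Conjugate of z2 = -3.9000 - 9.7000i
Numerator: (2.1000 + 1.8000i)(-3.9000 - 9.7000i) = 9.2700 - 27.3900i
Denominator: (-3.9)^2 + 9.7^2 = 109.3
Result = (9.2700 - 27.3900i)/109.3

0.0848 - 0.2506i


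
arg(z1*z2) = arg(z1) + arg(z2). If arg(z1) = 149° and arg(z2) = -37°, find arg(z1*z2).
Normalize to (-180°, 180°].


arg(z1*z2) = 149° - 37° = 112°
Normalized to (-180°, 180°]: 112°

112°


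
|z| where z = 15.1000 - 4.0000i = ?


|z| = sqrt(15.1^2 + (-4)^2) = sqrt(228.01 + 16) = sqrt(244.01) = 15.6208

|z| = 15.6208


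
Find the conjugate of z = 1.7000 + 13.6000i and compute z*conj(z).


z_bar = 1.7000 - 13.6000i
z*z_bar = 1.7^2 + 13.6^2 = 2.89 + 184.96 = 187.85

z_bar = 1.7000 - 13.6000i, z*z_bar = 187.85


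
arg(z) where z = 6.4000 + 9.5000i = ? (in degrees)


Re = 6.4, Im = 9.5
arg = atan2(9.5, 6.4) = 56.0325 degrees

arg(z) = 56.0325 degrees


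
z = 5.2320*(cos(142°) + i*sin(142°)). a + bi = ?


a = 5.2320*cos(142°) = 5.2320*(-0.78801) = -4.1229
b = 5.2320*sin(142°) = 5.2320*0.61566 = 3.2211

-4.1229 + 3.2211i


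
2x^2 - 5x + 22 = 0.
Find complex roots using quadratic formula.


disc = (-5)^2 - 4*2*22 = 25 - 176 = -151
sqrt(|disc|) = sqrt(151) = 12.2882
Real part = 5/(2*2) = 1.2500
Imag part = 12.2882/(2*2) = 3.0721

1.2500 ± 3.0721i


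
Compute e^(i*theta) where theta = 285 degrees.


cos(285°) = 0.2588
sin(285°) = -0.9659

e^(i*285°) = 0.2588 - 0.9659i


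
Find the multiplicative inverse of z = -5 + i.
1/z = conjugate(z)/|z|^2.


|z|^2 = 25+1 = 26
1/z = (-5 - 1i)/26

1/z = -0.1923 - 0.0385i


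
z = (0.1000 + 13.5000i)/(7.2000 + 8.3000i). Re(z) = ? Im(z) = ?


Multiply by conjugate: (0.1000 + 13.5000i)(7.2000 - 8.3000i) / (7.2^2 + 8.3^2)
Numerator real = 0.1*7.2 + 13.5*8.3 = 112.77
Numerator imag = 13.5*7.2 - 0.1*8.3 = 96.37
Denominator = 120.73
Re(z) = 112.77/120.73 = 0.9341
Im(z) = 96.37/120.73 = 0.7982

Re(z) = 0.9341, Im(z) = 0.7982


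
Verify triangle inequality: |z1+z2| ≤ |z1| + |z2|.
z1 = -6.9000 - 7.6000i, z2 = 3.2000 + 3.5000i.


|z1| = sqrt((-6.9)^2 + (-7.6)^2) = sqrt(105.37) = 10.2650
|z2| = sqrt(3.2^2 + 3.5^2) = sqrt(22.49) = 4.7424
z1+z2 = -3.7000 - 4.1000i
|z1+z2| = sqrt(30.5) = 5.5227
|z1|+|z2| = 10.2650 + 4.7424 = 15.0074

|z1+z2| = 5.5227 ≤ |z1|+|z2| = 15.0074 (verified)


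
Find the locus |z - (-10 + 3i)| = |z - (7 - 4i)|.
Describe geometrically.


Equal distances means the locus is the perpendicular bisector of z1 and z2.
Midpoint = ((-10+7)/2, (3+(-4))/2) = (-1.5000, -0.5000)

Perpendicular bisector through (-1.5000, -0.5000)


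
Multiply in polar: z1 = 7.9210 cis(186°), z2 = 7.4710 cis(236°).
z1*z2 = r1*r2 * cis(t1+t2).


r = 7.9210 * 7.4710 = 59.1778
theta = 186° + 236° = 422° = 62° (mod 360)

59.1778 cis(62°)


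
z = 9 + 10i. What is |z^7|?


|z| = sqrt(81+100) = sqrt(181) = 13.4536
|z^7| = |z|^7 = (sqrt(181))^7 = 181^3 * sqrt(181) = 5929741*sqrt(181)

|z^7| = 5929741*sqrt(181) ≈ 79776506.1105


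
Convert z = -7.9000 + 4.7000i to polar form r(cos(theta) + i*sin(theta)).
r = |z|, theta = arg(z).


r = sqrt(62.41+22.09) = sqrt(84.5) = 9.1924
theta = atan2(4.7, -7.9) = 149.2500 degrees

r = 9.1924, theta = 149.2500 degrees


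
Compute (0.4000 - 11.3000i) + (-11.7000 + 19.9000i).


Real: 0.4 - 11.7 = -11.3
Imag: -11.3 + 19.9 = 8.6

-11.3000 + 8.6000i


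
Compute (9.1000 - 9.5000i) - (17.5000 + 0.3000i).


Real: 9.1 - 17.5 = -8.4
Imag: -9.5 - 0.3 = -9.8

-8.4000 - 9.8000i


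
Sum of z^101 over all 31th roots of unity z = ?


The roots are w_k = w^k with w = e^(2*pi*i/31), and (w^k)^101 = (w^101)^k.
So S = 1 + u + u^2 + ... + u^(30) with u = w^101.
101 = 3*31 + 8, so 101 is not a multiple of 31: u = (w^31)^3 * w^8 = w^8 ≠ 1 (w is a primitive 31th root), while u^31 = (w^31)^101 = 1.
Geometric series: S = (1 - u^31)/(1 - u) = (1 - 1)/(1 - u) = 0

S = 0


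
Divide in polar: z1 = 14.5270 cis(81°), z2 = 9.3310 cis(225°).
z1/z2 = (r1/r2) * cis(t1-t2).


r = 14.5270 / 9.3310 = 1.5569
theta = 81° - 225° = -144° = 216° (mod 360)

1.5569 cis(216°)


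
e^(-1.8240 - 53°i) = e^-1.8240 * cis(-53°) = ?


e^-1.8240 = 0.1614
cos(-53°) = 0.6018
sin(-53°) = -0.7986
Real = 0.1614*0.6018 = 0.0971
Imag = 0.1614*(-0.7986) = -0.1289

0.0971 - 0.1289i


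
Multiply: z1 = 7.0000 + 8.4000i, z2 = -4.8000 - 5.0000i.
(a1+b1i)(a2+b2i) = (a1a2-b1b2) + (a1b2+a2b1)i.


Real = 7*(-4.8) - 8.4*(-5) = -33.6 - (-42) = 8.4
Imag = 7*(-5) - (4.8)*8.4 = -35 - (40.32) = -75.32

8.4000 - 75.3200i


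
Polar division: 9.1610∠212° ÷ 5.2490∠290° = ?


r = 9.1610 / 5.2490 = 1.7453
theta = 212° - 290° = -78° = 282° (mod 360)

1.7453 cis(282°)


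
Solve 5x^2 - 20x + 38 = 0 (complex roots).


disc = (-20)^2 - 4*5*38 = 400 - 760 = -360
sqrt(|disc|) = sqrt(360) = 18.9737
Real part = 20/(2*5) = 2.0000
Imag part = 18.9737/(2*5) = 1.8974

2.0000 ± 1.8974i


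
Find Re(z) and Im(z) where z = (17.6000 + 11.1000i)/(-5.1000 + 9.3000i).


Multiply by conjugate: (17.6000 + 11.1000i)(-5.1000 - 9.3000i) / ((-5.1)^2 + 9.3^2)
Numerator real = 17.6*(-5.1) + 11.1*9.3 = 13.47
Numerator imag = 11.1*(-5.1) - 17.6*9.3 = -220.29
Denominator = 112.5
Re(z) = 13.47/112.5 = 0.1197
Im(z) = -220.29/112.5 = -1.9581

Re(z) = 0.1197, Im(z) = -1.9581


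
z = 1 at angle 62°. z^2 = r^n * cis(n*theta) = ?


r^2 = 1^2 = 1
n*theta = 2*62° = 124° = 124° (mod 360)
a = 1*cos(124°) = -0.5592
b = 1*sin(124°) = 0.8290

1 cis(124°) = -0.5592 + 0.8290i


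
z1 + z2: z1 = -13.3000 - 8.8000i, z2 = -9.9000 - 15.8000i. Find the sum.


Real: -13.3 - 9.9 = -23.2
Imag: -8.8 - 15.8 = -24.6

-23.2000 - 24.6000i


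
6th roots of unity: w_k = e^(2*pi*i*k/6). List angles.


The 6th roots of unity are cis(360k/6°) for k=0..5
Angle step = 360/6 = 60°
Primitive root: cis(60°)
Primitive root = 0.5000 + 0.8660i

6 roots at angles: 0°, 60°, 120°, 180°, 240°, 300°


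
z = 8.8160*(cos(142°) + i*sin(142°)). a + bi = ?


a = 8.8160*cos(142°) = 8.8160*(-0.78801) = -6.9471
b = 8.8160*sin(142°) = 8.8160*0.61566 = 5.4277

-6.9471 + 5.4277i


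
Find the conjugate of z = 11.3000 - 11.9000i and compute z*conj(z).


z_bar = 11.3000 + 11.9000i
z*z_bar = 11.3^2 + (-11.9)^2 = 127.69 + 141.61 = 269.3

z_bar = 11.3000 + 11.9000i, z*z_bar = 269.3


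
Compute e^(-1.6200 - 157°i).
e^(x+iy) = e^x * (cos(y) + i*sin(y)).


e^-1.6200 = 0.1979
cos(-157°) = -0.9205
sin(-157°) = -0.3907
Real = 0.1979*(-0.9205) = -0.1822
Imag = 0.1979*(-0.3907) = -0.0773

-0.1822 - 0.0773i


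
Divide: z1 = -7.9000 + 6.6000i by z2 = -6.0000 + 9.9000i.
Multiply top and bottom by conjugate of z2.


Conjugate of z2 = -6.0000 - 9.9000i
Numerator: (-7.9000 + 6.6000i)(-6.0000 - 9.9000i) = 112.7400 + 38.6100i
Denominator: (-6)^2 + 9.9^2 = 134.01
Result = (112.7400 + 38.6100i)/134.01

0.8413 + 0.2881i


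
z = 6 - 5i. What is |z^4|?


|z| = sqrt(36+25) = sqrt(61) = 7.8102
|z^4| = |z|^4 = (sqrt(61))^4 = 61^2 = 3721

|z^4| = 3721


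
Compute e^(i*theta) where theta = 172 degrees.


cos(172°) = -0.9903
sin(172°) = 0.1392

e^(i*172°) = -0.9903 + 0.1392i


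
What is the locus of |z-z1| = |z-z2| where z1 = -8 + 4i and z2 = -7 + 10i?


Equal distances means the locus is the perpendicular bisector of z1 and z2.
Midpoint = ((-8+(-7))/2, (4+10)/2) = (-7.5000, 7.0000)

Perpendicular bisector through (-7.5000, 7.0000)


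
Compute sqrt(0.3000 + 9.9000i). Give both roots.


|z| = sqrt(0.09+98.01) = 9.9045
sqrt((|z|+a)/2) = sqrt((9.9045+0.3)/2) = sqrt(5.1023) = 2.2588
sqrt((|z|-a)/2) = sqrt((9.9045-0.3)/2) = sqrt(4.8023) = 2.1914

±(2.2588 + 2.1914i) i.e. 2.2588 + 2.1914i and -2.2588 - 2.1914i


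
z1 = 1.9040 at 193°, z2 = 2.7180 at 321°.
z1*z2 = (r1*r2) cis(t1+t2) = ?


r = 1.9040 * 2.7180 = 5.1751
theta = 193° + 321° = 514° = 154° (mod 360)

5.1751 cis(154°)


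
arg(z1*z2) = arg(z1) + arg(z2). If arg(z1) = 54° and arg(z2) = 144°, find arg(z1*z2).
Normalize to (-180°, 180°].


arg(z1*z2) = 54° + 144° = 198°
Normalized to (-180°, 180°]: -162°

-162°


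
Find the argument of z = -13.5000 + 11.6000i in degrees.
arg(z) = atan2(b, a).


Re = -13.5, Im = 11.6
arg = atan2(11.6, -13.5) = 139.3289 degrees

arg(z) = 139.3289 degrees


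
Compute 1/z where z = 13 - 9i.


|z|^2 = 169+81 = 250
1/z = (13 + 9i)/250

1/z = 0.0520 + 0.0360i


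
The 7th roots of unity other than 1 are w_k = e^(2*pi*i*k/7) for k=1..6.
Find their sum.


With w = e^(2*pi*i/7), all 7 of the 7th roots of unity w^0 = 1, w, ..., w^(6) sum to 0: 1 + w + ... + w^(6) = (1 - w^7)/(1 - w) = 0 since w^7 = 1, w ≠ 1.
Removing the root 1: w + w^2 + ... + w^(6) = 0 - 1 = -1

Sum = -1


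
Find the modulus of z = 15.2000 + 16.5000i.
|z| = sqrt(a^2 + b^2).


|z| = sqrt(15.2^2 + 16.5^2) = sqrt(231.04 + 272.25) = sqrt(503.29) = 22.4341

|z| = 22.4341


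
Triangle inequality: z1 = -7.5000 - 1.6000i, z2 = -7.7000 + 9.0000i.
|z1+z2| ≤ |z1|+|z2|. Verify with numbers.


|z1| = sqrt((-7.5)^2 + (-1.6)^2) = sqrt(58.81) = 7.6688
|z2| = sqrt((-7.7)^2 + 9^2) = sqrt(140.29) = 11.8444
z1+z2 = -15.2000 + 7.4000i
|z1+z2| = sqrt(285.8) = 16.9056
|z1|+|z2| = 7.6688 + 11.8444 = 19.5132

|z1+z2| = 16.9056 ≤ |z1|+|z2| = 19.5132 (verified)


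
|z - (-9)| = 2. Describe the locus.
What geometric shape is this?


|z - z0| = r is a circle with center z0 and radius r.
Center = (-9, 0), radius = 2

Circle with center (-9, 0) and radius 2


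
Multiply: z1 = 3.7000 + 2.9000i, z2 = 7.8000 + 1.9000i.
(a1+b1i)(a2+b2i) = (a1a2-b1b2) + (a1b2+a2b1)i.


Real = 3.7*7.8 - 2.9*1.9 = 28.86 - 5.51 = 23.35
Imag = 3.7*1.9 + 7.8*2.9 = 7.03 + 22.62 = 29.65

23.3500 + 29.6500i


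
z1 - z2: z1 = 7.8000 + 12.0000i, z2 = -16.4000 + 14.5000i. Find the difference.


Real: 7.8 + 16.4 = 24.2
Imag: 12 - 14.5 = -2.5

24.2000 - 2.5000i


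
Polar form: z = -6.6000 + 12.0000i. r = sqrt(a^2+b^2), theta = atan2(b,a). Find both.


r = sqrt(43.56+144) = sqrt(187.56) = 13.6953
theta = atan2(12, -6.6) = 118.8108 degrees

r = 13.6953, theta = 118.8108 degrees


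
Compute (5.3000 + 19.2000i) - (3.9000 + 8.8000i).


Real: 5.3 - 3.9 = 1.4
Imag: 19.2 - 8.8 = 10.4

1.4000 + 10.4000i


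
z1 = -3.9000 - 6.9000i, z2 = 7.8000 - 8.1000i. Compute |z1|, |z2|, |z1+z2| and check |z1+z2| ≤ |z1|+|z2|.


|z1| = sqrt((-3.9)^2 + (-6.9)^2) = sqrt(62.82) = 7.9259
|z2| = sqrt(7.8^2 + (-8.1)^2) = sqrt(126.45) = 11.2450
z1+z2 = 3.9000 - 15.0000i
|z1+z2| = sqrt(240.21) = 15.4987
|z1|+|z2| = 7.9259 + 11.2450 = 19.1709

|z1+z2| = 15.4987 ≤ |z1|+|z2| = 19.1709 (verified)


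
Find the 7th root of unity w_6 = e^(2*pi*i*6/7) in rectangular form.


Angle = 360*6/7 = 308.5714°
a = cos(308.5714°) = 0.6235
b = sin(308.5714°) = -0.7818

0.6235 - 0.7818i


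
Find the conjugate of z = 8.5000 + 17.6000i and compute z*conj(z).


z_bar = 8.5000 - 17.6000i
z*z_bar = 8.5^2 + 17.6^2 = 72.25 + 309.76 = 382.01

z_bar = 8.5000 - 17.6000i, z*z_bar = 382.01


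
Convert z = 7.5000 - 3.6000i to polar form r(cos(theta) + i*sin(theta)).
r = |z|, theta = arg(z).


r = sqrt(56.25+12.96) = sqrt(69.21) = 8.3193
theta = atan2(-3.6, 7.5) = -25.6410 degrees

r = 8.3193, theta = -25.6410 degrees


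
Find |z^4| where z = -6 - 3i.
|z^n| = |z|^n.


|z| = sqrt(36+9) = sqrt(45) = 6.7082
|z^4| = |z|^4 = (sqrt(45))^4 = 45^2 = 2025

|z^4| = 2025


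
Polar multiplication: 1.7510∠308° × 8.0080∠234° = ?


r = 1.7510 * 8.0080 = 14.0220
theta = 308° + 234° = 542° = 182° (mod 360)

14.0220 cis(182°)


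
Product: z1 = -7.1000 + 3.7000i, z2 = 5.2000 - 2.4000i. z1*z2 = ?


Real = -7.1*5.2 - 3.7*(-2.4) = -36.92 - (-8.88) = -28.04
Imag = -7.1*(-2.4) + 5.2*3.7 = 17.04 + 19.24 = 36.28

-28.0400 + 36.2800i


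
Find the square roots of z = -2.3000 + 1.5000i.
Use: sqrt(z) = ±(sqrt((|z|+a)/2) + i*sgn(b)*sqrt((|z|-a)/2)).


|z| = sqrt(5.29+2.25) = 2.7459
sqrt((|z|+a)/2) = sqrt((2.7459+(-2.3))/2) = sqrt(0.2230) = 0.4722
sqrt((|z|-a)/2) = sqrt((2.7459-(-2.3))/2) = sqrt(2.5230) = 1.5884

±(0.4722 + 1.5884i) i.e. 0.4722 + 1.5884i and -0.4722 - 1.5884i


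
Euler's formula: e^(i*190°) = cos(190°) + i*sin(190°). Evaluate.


cos(190°) = -0.9848
sin(190°) = -0.1736

e^(i*190°) = -0.9848 - 0.1736i


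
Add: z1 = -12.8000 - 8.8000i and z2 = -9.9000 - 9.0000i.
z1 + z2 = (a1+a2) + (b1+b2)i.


Real: -12.8 - 9.9 = -22.7
Imag: -8.8 - 9 = -17.8

-22.7000 - 17.8000i


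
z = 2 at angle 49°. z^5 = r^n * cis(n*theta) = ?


r^5 = 2^5 = 32
n*theta = 5*49° = 245° = 245° (mod 360)
a = 32*cos(245°) = -13.5238
b = 32*sin(245°) = -29.0018

32 cis(245°) = -13.5238 - 29.0018i


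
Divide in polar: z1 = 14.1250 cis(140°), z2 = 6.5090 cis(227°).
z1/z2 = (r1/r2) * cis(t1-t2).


r = 14.1250 / 6.5090 = 2.1701
theta = 140° - 227° = -87° = 273° (mod 360)

2.1701 cis(273°)


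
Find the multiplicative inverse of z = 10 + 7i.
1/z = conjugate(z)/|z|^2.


|z|^2 = 100+49 = 149
1/z = (10 - 7i)/149

1/z = 0.0671 - 0.0470i


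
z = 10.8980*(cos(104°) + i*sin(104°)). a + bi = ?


a = 10.8980*cos(104°) = 10.8980*(-0.241922) = -2.6365
b = 10.8980*sin(104°) = 10.8980*0.9703 = 10.5743

-2.6365 + 10.5743i


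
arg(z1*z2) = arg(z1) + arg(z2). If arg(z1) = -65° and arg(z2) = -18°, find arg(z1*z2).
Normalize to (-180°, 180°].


arg(z1*z2) = -65° - 18° = -83°
Normalized to (-180°, 180°]: -83°

-83°


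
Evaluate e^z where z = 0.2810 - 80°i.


e^0.2810 = 1.32445
cos(-80°) = 0.17365
sin(-80°) = -0.9848
Real = 1.32445*0.17365 = 0.2300
Imag = 1.32445*(-0.9848) = -1.3043

0.2300 - 1.3043i


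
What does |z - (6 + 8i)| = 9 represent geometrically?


|z - z0| = r is a circle with center z0 and radius r.
Center = (6, 8), radius = 9

Circle with center (6, 8) and radius 9


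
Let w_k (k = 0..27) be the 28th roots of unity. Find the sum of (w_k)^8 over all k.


The roots are w_k = w^k with w = e^(2*pi*i/28), and (w^k)^8 = (w^8)^k.
So S = 1 + u + u^2 + ... + u^(27) with u = w^8.
8 = 0*28 + 8, so 8 is not a multiple of 28: u = w^8 ≠ 1 (w is a primitive 28th root), while u^28 = (w^28)^8 = 1.
Geometric series: S = (1 - u^28)/(1 - u) = (1 - 1)/(1 - u) = 0

S = 0


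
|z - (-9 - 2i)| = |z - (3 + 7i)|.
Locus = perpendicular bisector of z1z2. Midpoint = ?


Equal distances means the locus is the perpendicular bisector of z1 and z2.
Midpoint = ((-9+3)/2, (-2+7)/2) = (-3.0000, 2.5000)

Perpendicular bisector through (-3.0000, 2.5000)


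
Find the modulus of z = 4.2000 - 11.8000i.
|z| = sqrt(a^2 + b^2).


|z| = sqrt(4.2^2 + (-11.8)^2) = sqrt(17.64 + 139.24) = sqrt(156.88) = 12.5252

|z| = 12.5252


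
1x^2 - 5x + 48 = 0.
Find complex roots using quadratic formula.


disc = (-5)^2 - 4*1*48 = 25 - 192 = -167
sqrt(|disc|) = sqrt(167) = 12.9228
Real part = 5/(2*1) = 2.5000
Imag part = 12.9228/(2*1) = 6.4614

2.5000 ± 6.4614i


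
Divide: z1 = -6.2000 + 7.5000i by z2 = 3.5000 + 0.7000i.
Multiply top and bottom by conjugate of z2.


Conjugate of z2 = 3.5000 - 0.7000i
Numerator: (-6.2000 + 7.5000i)(3.5000 - 0.7000i) = -16.4500 + 30.5900i
Denominator: 3.5^2 + 0.7^2 = 12.74
Result = (-16.4500 + 30.5900i)/12.74

-1.2912 + 2.4011i


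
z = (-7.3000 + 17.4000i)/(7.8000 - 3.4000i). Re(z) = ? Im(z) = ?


Multiply by conjugate: (-7.3000 + 17.4000i)(7.8000 + 3.4000i) / (7.8^2 + (-3.4)^2)
Numerator real = -7.3*7.8 + 17.4*(-3.4) = -116.1
Numerator imag = 17.4*7.8 - (-7.3)*(-3.4) = 110.9
Denominator = 72.4
Re(z) = -116.1/72.4 = -1.6036
Im(z) = 110.9/72.4 = 1.5318

Re(z) = -1.6036, Im(z) = 1.5318


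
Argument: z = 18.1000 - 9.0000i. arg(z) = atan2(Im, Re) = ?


Re = 18.1, Im = -9
arg = atan2(-9, 18.1) = -26.4383 degrees

arg(z) = -26.4383 degrees


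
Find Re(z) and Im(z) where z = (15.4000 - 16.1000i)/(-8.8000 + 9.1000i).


Multiply by conjugate: (15.4000 - 16.1000i)(-8.8000 - 9.1000i) / ((-8.8)^2 + 9.1^2)
Numerator real = 15.4*(-8.8) - (16.1)*9.1 = -282.03
Numerator imag = -16.1*(-8.8) - 15.4*9.1 = 1.54
Denominator = 160.25
Re(z) = -282.03/160.25 = -1.7599
Im(z) = 1.54/160.25 = 0.0096

Re(z) = -1.7599, Im(z) = 0.0096


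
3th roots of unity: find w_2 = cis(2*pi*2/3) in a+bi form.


Angle = 360*2/3 = 240°
a = cos(240°) = -0.5000
b = sin(240°) = -0.8660

-0.5000 - 0.8660i


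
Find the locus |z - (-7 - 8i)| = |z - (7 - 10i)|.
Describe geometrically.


Equal distances means the locus is the perpendicular bisector of z1 and z2.
Midpoint = ((-7+7)/2, (-8+(-10))/2) = (0, -9.0000)

Perpendicular bisector through (0, -9.0000)


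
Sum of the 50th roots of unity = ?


The sum of all 50th roots of unity is 0.
Geometric series: (1 - w^50)/(1 - w) = (1-1)/(1-w) = 0 since w^50 = 1, w ≠ 1.
Alternatively: coefficient of z^49 in z^50 - 1 is 0.

0


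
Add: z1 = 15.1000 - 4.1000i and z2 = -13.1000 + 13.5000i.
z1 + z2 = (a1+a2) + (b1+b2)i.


Real: 15.1 - 13.1 = 2
Imag: -4.1 + 13.5 = 9.4

2.0000 + 9.4000i


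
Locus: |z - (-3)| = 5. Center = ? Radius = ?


|z - z0| = r is a circle with center z0 and radius r.
Center = (-3, 0), radius = 5

Circle with center (-3, 0) and radius 5


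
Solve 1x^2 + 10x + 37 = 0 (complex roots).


disc = 10^2 - 4*1*37 = 100 - 148 = -48
sqrt(|disc|) = sqrt(48) = 6.9282
Real part = -10/(2*1) = -5.0000
Imag part = 6.9282/(2*1) = 3.4641

-5.0000 ± 3.4641i


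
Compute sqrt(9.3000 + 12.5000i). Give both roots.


|z| = sqrt(86.49+156.25) = 15.5801
sqrt((|z|+a)/2) = sqrt((15.5801+9.3)/2) = sqrt(12.4401) = 3.5270
sqrt((|z|-a)/2) = sqrt((15.5801-9.3)/2) = sqrt(3.1401) = 1.7720

±(3.5270 + 1.7720i) i.e. 3.5270 + 1.7720i and -3.5270 - 1.7720i


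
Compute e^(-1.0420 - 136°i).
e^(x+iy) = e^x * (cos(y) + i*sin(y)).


e^-1.0420 = 0.3527
cos(-136°) = -0.7193
sin(-136°) = -0.6947
Real = 0.3527*(-0.7193) = -0.2537
Imag = 0.3527*(-0.6947) = -0.2450

-0.2537 - 0.2450i


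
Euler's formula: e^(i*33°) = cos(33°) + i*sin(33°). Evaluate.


cos(33°) = 0.8387
sin(33°) = 0.5446

e^(i*33°) = 0.8387 + 0.5446i


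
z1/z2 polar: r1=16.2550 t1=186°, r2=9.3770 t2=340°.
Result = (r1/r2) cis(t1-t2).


r = 16.2550 / 9.3770 = 1.7335
theta = 186° - 340° = -154° = 206° (mod 360)

1.7335 cis(206°)


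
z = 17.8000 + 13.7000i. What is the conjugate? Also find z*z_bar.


z_bar = 17.8000 - 13.7000i
z*z_bar = 17.8^2 + 13.7^2 = 316.84 + 187.69 = 504.53

z_bar = 17.8000 - 13.7000i, z*z_bar = 504.53


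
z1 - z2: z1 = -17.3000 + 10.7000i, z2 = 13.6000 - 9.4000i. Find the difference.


Real: -17.3 - 13.6 = -30.9
Imag: 10.7 + 9.4 = 20.1

-30.9000 + 20.1000i


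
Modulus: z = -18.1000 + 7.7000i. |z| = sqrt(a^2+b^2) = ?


|z| = sqrt((-18.1)^2 + 7.7^2) = sqrt(327.61 + 59.29) = sqrt(386.9) = 19.6698

|z| = 19.6698


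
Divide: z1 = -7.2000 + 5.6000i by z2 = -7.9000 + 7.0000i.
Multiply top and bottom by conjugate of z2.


Conjugate of z2 = -7.9000 - 7.0000i
Numerator: (-7.2000 + 5.6000i)(-7.9000 - 7.0000i) = 96.0800 + 6.1600i
Denominator: (-7.9)^2 + 7^2 = 111.41
Result = (96.0800 + 6.1600i)/111.41

0.8624 + 0.0553i


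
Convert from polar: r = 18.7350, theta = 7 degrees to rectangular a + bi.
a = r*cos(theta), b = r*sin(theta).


a = 18.7350*cos(7°) = 18.7350*0.99255 = 18.5954
b = 18.7350*sin(7°) = 18.7350*0.12187 = 2.2832

18.5954 + 2.2832i


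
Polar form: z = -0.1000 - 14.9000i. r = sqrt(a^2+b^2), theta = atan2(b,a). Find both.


r = sqrt(0.01+222.01) = sqrt(222.02) = 14.9003
theta = atan2(-14.9, -0.1) = -90.3845 degrees

r = 14.9003, theta = -90.3845 degrees


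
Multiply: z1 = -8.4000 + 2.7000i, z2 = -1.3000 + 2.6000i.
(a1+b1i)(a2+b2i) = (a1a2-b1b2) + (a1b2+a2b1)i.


Real = -8.4*(-1.3) - 2.7*2.6 = 10.92 - 7.02 = 3.9
Imag = -8.4*2.6 - (1.3)*2.7 = -21.84 - (3.51) = -25.35

3.9000 - 25.3500i


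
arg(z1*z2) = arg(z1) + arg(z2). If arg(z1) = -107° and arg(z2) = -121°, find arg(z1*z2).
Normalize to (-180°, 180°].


arg(z1*z2) = -107° - 121° = -228°
Normalized to (-180°, 180°]: 132°

132°


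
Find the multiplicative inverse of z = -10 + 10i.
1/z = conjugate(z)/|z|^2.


|z|^2 = 100+100 = 200
1/z = (-10 - 10i)/200

1/z = -0.0500 - 0.0500i


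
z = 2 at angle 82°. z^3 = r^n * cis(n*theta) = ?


r^3 = 2^3 = 8
n*theta = 3*82° = 246° = 246° (mod 360)
a = 8*cos(246°) = -3.2539
b = 8*sin(246°) = -7.3084

8 cis(246°) = -3.2539 - 7.3084i


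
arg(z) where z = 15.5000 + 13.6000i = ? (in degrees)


Re = 15.5, Im = 13.6
arg = atan2(13.6, 15.5) = 41.2643 degrees

arg(z) = 41.2643 degrees


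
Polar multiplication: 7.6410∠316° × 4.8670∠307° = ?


r = 7.6410 * 4.8670 = 37.1887
theta = 316° + 307° = 623° = 263° (mod 360)

37.1887 cis(263°)


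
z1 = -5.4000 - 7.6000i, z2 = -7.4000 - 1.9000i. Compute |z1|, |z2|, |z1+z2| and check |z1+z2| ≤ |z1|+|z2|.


|z1| = sqrt((-5.4)^2 + (-7.6)^2) = sqrt(86.92) = 9.3231
|z2| = sqrt((-7.4)^2 + (-1.9)^2) = sqrt(58.37) = 7.6400
z1+z2 = -12.8000 - 9.5000i
|z1+z2| = sqrt(254.09) = 15.9402
|z1|+|z2| = 9.3231 + 7.6400 = 16.9631

|z1+z2| = 15.9402 ≤ |z1|+|z2| = 16.9631 (verified)


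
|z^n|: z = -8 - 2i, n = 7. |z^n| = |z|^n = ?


|z| = sqrt(64+4) = sqrt(68) = 8.2462
|z^7| = |z|^7 = (sqrt(68))^7 = 68^3 * sqrt(68) = 314432*sqrt(68)

|z^7| = 314432*sqrt(68) ≈ 2592872.6961


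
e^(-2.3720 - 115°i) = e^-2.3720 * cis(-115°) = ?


e^-2.3720 = 0.0933
cos(-115°) = -0.4226
sin(-115°) = -0.9063
Real = 0.0933*(-0.4226) = -0.0394
Imag = 0.0933*(-0.9063) = -0.0846

-0.0394 - 0.0846i


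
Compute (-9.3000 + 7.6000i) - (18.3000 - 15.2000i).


Real: -9.3 - 18.3 = -27.6
Imag: 7.6 + 15.2 = 22.8

-27.6000 + 22.8000i


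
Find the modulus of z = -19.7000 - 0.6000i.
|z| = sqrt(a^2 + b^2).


|z| = sqrt((-19.7)^2 + (-0.6)^2) = sqrt(388.09 + 0.36) = sqrt(388.45) = 19.7091

|z| = 19.7091


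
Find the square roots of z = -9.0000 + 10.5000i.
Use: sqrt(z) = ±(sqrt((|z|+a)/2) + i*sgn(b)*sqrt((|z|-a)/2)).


|z| = sqrt(81+110.25) = 13.8293
sqrt((|z|+a)/2) = sqrt((13.8293+(-9))/2) = sqrt(2.4147) = 1.5539
sqrt((|z|-a)/2) = sqrt((13.8293-(-9))/2) = sqrt(11.4147) = 3.3786

±(1.5539 + 3.3786i) i.e. 1.5539 + 3.3786i and -1.5539 - 3.3786i


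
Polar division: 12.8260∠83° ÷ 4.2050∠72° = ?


r = 12.8260 / 4.2050 = 3.0502
theta = 83° - 72° = 11° = 11° (mod 360)

3.0502 cis(11°)


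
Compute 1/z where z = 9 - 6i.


|z|^2 = 81+36 = 117
1/z = (9 + 6i)/117

1/z = 0.0769 + 0.0513i


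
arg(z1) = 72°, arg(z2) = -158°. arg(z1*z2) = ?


arg(z1*z2) = 72° - 158° = -86°
Normalized to (-180°, 180°]: -86°

-86°


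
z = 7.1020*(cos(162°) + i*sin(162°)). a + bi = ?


a = 7.1020*cos(162°) = 7.1020*(-0.95106) = -6.7544
b = 7.1020*sin(162°) = 7.1020*0.309017 = 2.1946

-6.7544 + 2.1946i


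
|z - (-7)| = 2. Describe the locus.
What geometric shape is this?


|z - z0| = r is a circle with center z0 and radius r.
Center = (-7, 0), radius = 2

Circle with center (-7, 0) and radius 2


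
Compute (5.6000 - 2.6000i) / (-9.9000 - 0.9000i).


Conjugate of z2 = -9.9000 + 0.9000i
Numerator: (5.6000 - 2.6000i)(-9.9000 + 0.9000i) = -53.1000 + 30.7800i
Denominator: (-9.9)^2 + (-0.9)^2 = 98.82
Result = (-53.1000 + 30.7800i)/98.82

-0.5373 + 0.3115i


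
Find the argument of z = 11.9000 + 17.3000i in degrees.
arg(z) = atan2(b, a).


Re = 11.9, Im = 17.3
arg = atan2(17.3, 11.9) = 55.4774 degrees

arg(z) = 55.4774 degrees


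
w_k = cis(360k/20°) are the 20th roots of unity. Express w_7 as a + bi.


Angle = 360*7/20 = 126°
a = cos(126°) = -0.5878
b = sin(126°) = 0.8090

-0.5878 + 0.8090i


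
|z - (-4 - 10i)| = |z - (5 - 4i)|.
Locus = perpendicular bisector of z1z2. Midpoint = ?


Equal distances means the locus is the perpendicular bisector of z1 and z2.
Midpoint = ((-4+5)/2, (-10+(-4))/2) = (0.5000, -7.0000)

Perpendicular bisector through (0.5000, -7.0000)


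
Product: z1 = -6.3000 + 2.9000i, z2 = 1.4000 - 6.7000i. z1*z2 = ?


Real = -6.3*1.4 - 2.9*(-6.7) = -8.82 - (-19.43) = 10.61
Imag = -6.3*(-6.7) + 1.4*2.9 = 42.21 + 4.06 = 46.27

10.6100 + 46.2700i


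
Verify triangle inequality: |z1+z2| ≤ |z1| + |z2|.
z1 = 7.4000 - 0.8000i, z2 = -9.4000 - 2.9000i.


|z1| = sqrt(7.4^2 + (-0.8)^2) = sqrt(55.4) = 7.4431
|z2| = sqrt((-9.4)^2 + (-2.9)^2) = sqrt(96.77) = 9.8372
z1+z2 = -2.0000 - 3.7000i
|z1+z2| = sqrt(17.69) = 4.2059
|z1|+|z2| = 7.4431 + 9.8372 = 17.2803

|z1+z2| = 4.2059 ≤ |z1|+|z2| = 17.2803 (verified)


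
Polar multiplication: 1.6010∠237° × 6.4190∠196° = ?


r = 1.6010 * 6.4190 = 10.2768
theta = 237° + 196° = 433° = 73° (mod 360)

10.2768 cis(73°)


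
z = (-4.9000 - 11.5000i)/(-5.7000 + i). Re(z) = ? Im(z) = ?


Multiply by conjugate: (-4.9000 - 11.5000i)(-5.7000 - i) / ((-5.7)^2 + 1^2)
Numerator real = -4.9*(-5.7) - (11.5)*1 = 16.43
Numerator imag = -11.5*(-5.7) - (-4.9)*1 = 70.45
Denominator = 33.49
Re(z) = 16.43/33.49 = 0.4906
Im(z) = 70.45/33.49 = 2.1036

Re(z) = 0.4906, Im(z) = 2.1036


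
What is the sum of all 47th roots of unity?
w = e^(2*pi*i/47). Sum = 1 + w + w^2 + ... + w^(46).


The sum of all 47th roots of unity is 0.
Geometric series: (1 - w^47)/(1 - w) = (1-1)/(1-w) = 0 since w^47 = 1, w ≠ 1.
Alternatively: coefficient of z^46 in z^47 - 1 is 0.

0


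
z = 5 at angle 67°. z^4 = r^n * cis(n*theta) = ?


r^4 = 5^4 = 625
n*theta = 4*67° = 268° = 268° (mod 360)
a = 625*cos(268°) = -21.8122
b = 625*sin(268°) = -624.6193

625 cis(268°) = -21.8122 - 624.6193i


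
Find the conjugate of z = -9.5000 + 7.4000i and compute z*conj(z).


z_bar = -9.5000 - 7.4000i
z*z_bar = (-9.5)^2 + 7.4^2 = 90.25 + 54.76 = 145.01

z_bar = -9.5000 - 7.4000i, z*z_bar = 145.01


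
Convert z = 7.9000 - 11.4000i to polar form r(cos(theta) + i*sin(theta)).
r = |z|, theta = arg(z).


r = sqrt(62.41+129.96) = sqrt(192.37) = 13.8698
theta = atan2(-11.4, 7.9) = -55.2787 degrees

r = 13.8698, theta = -55.2787 degrees


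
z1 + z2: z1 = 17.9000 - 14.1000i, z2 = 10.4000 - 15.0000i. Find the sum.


Real: 17.9 + 10.4 = 28.3
Imag: -14.1 - 15 = -29.1

28.3000 - 29.1000i


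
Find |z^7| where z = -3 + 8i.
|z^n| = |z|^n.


|z| = sqrt(9+64) = sqrt(73) = 8.5440
|z^7| = |z|^7 = (sqrt(73))^7 = 73^3 * sqrt(73) = 389017*sqrt(73)

|z^7| = 389017*sqrt(73) ≈ 3323762.7050


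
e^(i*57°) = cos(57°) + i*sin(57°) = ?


cos(57°) = 0.5446
sin(57°) = 0.8387

e^(i*57°) = 0.5446 + 0.8387i


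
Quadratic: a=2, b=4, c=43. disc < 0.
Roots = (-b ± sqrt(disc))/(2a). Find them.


disc = 4^2 - 4*2*43 = 16 - 344 = -328
sqrt(|disc|) = sqrt(328) = 18.1108
Real part = -4/(2*2) = -1.0000
Imag part = 18.1108/(2*2) = 4.5277

-1.0000 ± 4.5277i


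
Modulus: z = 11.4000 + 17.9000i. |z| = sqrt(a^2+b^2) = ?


|z| = sqrt(11.4^2 + 17.9^2) = sqrt(129.96 + 320.41) = sqrt(450.37) = 21.2219

|z| = 21.2219


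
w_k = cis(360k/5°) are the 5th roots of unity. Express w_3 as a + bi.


Angle = 360*3/5 = 216°
a = cos(216°) = -0.8090
b = sin(216°) = -0.5878

-0.8090 - 0.5878i


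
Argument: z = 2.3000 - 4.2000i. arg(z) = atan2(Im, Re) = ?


Re = 2.3, Im = -4.2
arg = atan2(-4.2, 2.3) = -61.2940 degrees

arg(z) = -61.2940 degrees


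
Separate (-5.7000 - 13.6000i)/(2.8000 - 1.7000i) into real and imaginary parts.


Multiply by conjugate: (-5.7000 - 13.6000i)(2.8000 + 1.7000i) / (2.8^2 + (-1.7)^2)
Numerator real = -5.7*2.8 - (13.6)*(-1.7) = 7.16
Numerator imag = -13.6*2.8 - (-5.7)*(-1.7) = -47.77
Denominator = 10.73
Re(z) = 7.16/10.73 = 0.6673
Im(z) = -47.77/10.73 = -4.4520

Re(z) = 0.6673, Im(z) = -4.4520


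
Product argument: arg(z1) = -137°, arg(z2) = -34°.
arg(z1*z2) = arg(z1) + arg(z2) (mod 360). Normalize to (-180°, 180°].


arg(z1*z2) = -137° - 34° = -171°
Normalized to (-180°, 180°]: -171°

-171°


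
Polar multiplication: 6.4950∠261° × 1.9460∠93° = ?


r = 6.4950 * 1.9460 = 12.6393
theta = 261° + 93° = 354° = 354° (mod 360)

12.6393 cis(354°)


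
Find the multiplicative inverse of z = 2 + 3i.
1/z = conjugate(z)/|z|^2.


|z|^2 = 4+9 = 13
1/z = (2 - 3i)/13

1/z = 0.1538 - 0.2308i


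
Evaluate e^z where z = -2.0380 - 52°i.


e^-2.0380 = 0.1303
cos(-52°) = 0.6157
sin(-52°) = -0.788
Real = 0.1303*0.6157 = 0.0802
Imag = 0.1303*(-0.788) = -0.1027

0.0802 - 0.1027i


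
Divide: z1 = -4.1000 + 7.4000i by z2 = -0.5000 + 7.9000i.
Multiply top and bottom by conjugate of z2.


Conjugate of z2 = -0.5000 - 7.9000i
Numerator: (-4.1000 + 7.4000i)(-0.5000 - 7.9000i) = 60.5100 + 28.6900i
Denominator: (-0.5)^2 + 7.9^2 = 62.66
Result = (60.5100 + 28.6900i)/62.66

0.9657 + 0.4579i


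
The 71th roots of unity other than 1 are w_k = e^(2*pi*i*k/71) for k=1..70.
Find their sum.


With w = e^(2*pi*i/71), all 71 of the 71th roots of unity w^0 = 1, w, ..., w^(70) sum to 0: 1 + w + ... + w^(70) = (1 - w^71)/(1 - w) = 0 since w^71 = 1, w ≠ 1.
Removing the root 1: w + w^2 + ... + w^(70) = 0 - 1 = -1

Sum = -1


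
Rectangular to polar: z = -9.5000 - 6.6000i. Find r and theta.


r = sqrt(90.25+43.56) = sqrt(133.81) = 11.5676
theta = atan2(-6.6, -9.5) = -145.2109 degrees

r = 11.5676, theta = -145.2109 degrees


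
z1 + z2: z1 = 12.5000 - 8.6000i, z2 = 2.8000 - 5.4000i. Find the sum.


Real: 12.5 + 2.8 = 15.3
Imag: -8.6 - 5.4 = -14

15.3000 - 14.0000i


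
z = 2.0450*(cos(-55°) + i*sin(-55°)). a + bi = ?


a = 2.0450*cos(-55°) = 2.0450*0.5736 = 1.1730
b = 2.0450*sin(-55°) = 2.0450*(-0.81915) = -1.6752

1.1730 - 1.6752i


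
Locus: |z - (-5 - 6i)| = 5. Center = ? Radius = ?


|z - z0| = r is a circle with center z0 and radius r.
Center = (-5, -6), radius = 5

Circle with center (-5, -6) and radius 5


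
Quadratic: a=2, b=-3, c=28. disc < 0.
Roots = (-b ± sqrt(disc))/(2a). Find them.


disc = (-3)^2 - 4*2*28 = 9 - 224 = -215
sqrt(|disc|) = sqrt(215) = 14.6629
Real part = 3/(2*2) = 0.7500
Imag part = 14.6629/(2*2) = 3.6657

0.7500 ± 3.6657i


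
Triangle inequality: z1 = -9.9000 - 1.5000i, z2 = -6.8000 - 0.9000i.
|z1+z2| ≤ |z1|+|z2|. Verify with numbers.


|z1| = sqrt((-9.9)^2 + (-1.5)^2) = sqrt(100.26) = 10.0130
|z2| = sqrt((-6.8)^2 + (-0.9)^2) = sqrt(47.05) = 6.8593
z1+z2 = -16.7000 - 2.4000i
|z1+z2| = sqrt(284.65) = 16.8716
|z1|+|z2| = 10.0130 + 6.8593 = 16.8723

|z1+z2| = 16.8716 ≤ |z1|+|z2| = 16.8723 (verified)


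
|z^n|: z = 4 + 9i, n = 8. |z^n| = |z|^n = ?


|z| = sqrt(16+81) = sqrt(97) = 9.8489
|z^8| = |z|^8 = (sqrt(97))^8 = 97^4 = 88529281

|z^8| = 88529281


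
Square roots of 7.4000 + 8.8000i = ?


|z| = sqrt(54.76+77.44) = 11.4978
sqrt((|z|+a)/2) = sqrt((11.4978+7.4)/2) = sqrt(9.4489) = 3.0739
sqrt((|z|-a)/2) = sqrt((11.4978-7.4)/2) = sqrt(2.0489) = 1.4314

±(3.0739 + 1.4314i) i.e. 3.0739 + 1.4314i and -3.0739 - 1.4314i


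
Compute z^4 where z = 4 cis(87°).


r^4 = 4^4 = 256
n*theta = 4*87° = 348° = 348° (mod 360)
a = 256*cos(348°) = 250.4058
b = 256*sin(348°) = -53.2254

256 cis(348°) = 250.4058 - 53.2254i


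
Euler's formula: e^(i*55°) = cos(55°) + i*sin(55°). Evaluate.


cos(55°) = 0.5736
sin(55°) = 0.8192

e^(i*55°) = 0.5736 + 0.8192i


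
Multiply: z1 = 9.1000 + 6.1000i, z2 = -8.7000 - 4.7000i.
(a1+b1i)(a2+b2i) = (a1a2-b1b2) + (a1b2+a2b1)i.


Real = 9.1*(-8.7) - 6.1*(-4.7) = -79.17 - (-28.67) = -50.5
Imag = 9.1*(-4.7) - (8.7)*6.1 = -42.77 - (53.07) = -95.84

-50.5000 - 95.8400i


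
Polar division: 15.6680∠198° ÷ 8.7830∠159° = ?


r = 15.6680 / 8.7830 = 1.7839
theta = 198° - 159° = 39° = 39° (mod 360)

1.7839 cis(39°)


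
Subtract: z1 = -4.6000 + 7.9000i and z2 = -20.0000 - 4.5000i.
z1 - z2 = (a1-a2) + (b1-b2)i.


Real: -4.6 + 20 = 15.4
Imag: 7.9 + 4.5 = 12.4

15.4000 + 12.4000i
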